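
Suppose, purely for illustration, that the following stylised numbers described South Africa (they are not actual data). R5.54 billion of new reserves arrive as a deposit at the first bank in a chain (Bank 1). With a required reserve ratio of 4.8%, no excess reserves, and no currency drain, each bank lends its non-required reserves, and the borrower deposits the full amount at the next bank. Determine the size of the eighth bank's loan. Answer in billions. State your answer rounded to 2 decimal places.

Each bank lends a fraction (1 − rr) = 0.9520 of the deposit it receives, so Bank 8 receives 5.54·0.9520^7 and lends 5.54·0.9520^8 ≈ 3.7377 billion.

R3.74 billion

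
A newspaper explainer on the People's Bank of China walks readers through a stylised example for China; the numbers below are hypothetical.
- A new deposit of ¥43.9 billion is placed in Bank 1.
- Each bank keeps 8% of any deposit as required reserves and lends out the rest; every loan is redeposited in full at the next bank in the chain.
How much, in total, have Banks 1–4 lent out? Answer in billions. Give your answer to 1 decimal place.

Bank i lends (1 − rr)^i of the original deposit: Bank 1 lends 43.9·0.9200 = 40.3880, Bank 2 lends 43.9·0.9200² ≈ 37.1570, and so on.
Summing a geometric series: total = 43.9·[0.9200·(1 − 0.9200^4) / (1 − 0.9200)] ≈ 143.1790 billion.

¥143.2 billion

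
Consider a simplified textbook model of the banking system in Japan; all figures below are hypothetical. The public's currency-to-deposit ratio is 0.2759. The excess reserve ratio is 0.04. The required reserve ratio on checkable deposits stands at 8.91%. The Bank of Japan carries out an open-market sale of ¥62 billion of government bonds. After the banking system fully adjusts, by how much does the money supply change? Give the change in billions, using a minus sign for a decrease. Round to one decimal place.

The money multiplier is m = (1 + c) / (rr + e + c) = (1 + 0.2759) / (0.0891 + 0.04 + 0.2759) ≈ 3.1504.
The sale removes 62 billion of base, so ΔM = m × ΔMB = 3.1504 × (−62) = -195.3248 billion.

-195.3 billion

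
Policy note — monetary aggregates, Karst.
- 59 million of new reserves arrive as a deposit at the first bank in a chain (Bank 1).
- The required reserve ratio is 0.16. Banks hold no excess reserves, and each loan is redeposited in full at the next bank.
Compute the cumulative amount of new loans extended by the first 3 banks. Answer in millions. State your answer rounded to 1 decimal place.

126.2 million

Bank i lends (1 − rr)^i of the original deposit: Bank 1 lends 59·0.8400 = 49.5600, Bank 2 lends 59·0.8400² = 41.6304, and so on.
Summing a geometric series: total = 59·[0.8400·(1 − 0.8400^3) / (1 − 0.8400)] ≈ 126.1599 million.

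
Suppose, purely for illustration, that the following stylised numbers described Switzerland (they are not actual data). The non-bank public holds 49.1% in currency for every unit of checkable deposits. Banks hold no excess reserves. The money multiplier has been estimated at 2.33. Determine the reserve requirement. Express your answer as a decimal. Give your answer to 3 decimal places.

Using m = 2.33. Since m = (1 + c)/(c + rr + e), the denominator satisfies c + rr + e = (1 + c)/m = (1 + 0.491) / 2.33 ≈ 0.639914.
With c = 0.491 and e = 0, the reserve requirement is 0.639914 − 0.491 − 0 = 0.148914.

0.149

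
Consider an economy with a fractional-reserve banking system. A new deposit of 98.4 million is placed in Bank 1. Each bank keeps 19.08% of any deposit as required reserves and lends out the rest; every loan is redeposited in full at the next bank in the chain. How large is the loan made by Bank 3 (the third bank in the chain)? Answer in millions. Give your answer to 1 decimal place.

52.1 million

Each bank lends a fraction (1 − rr) = 0.8092 of the deposit it receives, so Bank 3 receives 98.4·0.8092^2 and lends 98.4·0.8092^3 ≈ 52.1390 million.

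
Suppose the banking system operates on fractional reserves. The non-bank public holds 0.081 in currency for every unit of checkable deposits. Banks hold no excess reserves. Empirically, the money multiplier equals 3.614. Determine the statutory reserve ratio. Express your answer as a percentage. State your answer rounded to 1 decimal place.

21.8%

Using m = 3.614. Since m = (1 + c)/(c + rr + e), the denominator satisfies c + rr + e = (1 + c)/m = (1 + 0.081) / 3.614 ≈ 0.299115.
With c = 0.081 and e = 0, the statutory reserve ratio is 0.299115 − 0.081 − 0 = 0.218115.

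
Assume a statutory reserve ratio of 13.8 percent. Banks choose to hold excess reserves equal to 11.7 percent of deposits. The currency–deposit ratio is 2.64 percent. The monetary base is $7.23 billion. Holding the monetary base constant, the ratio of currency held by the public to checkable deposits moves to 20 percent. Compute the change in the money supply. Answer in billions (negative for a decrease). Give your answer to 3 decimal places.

-7.303 billion

Initially m₁ = (1 + 0.0264) / (0.138 + 0.117 + 0.0264) ≈ 3.64748, so M₁ = 3.64748 × 7.23 ≈ 26.3713 billion.
After the change m₂ = (1 + 0.2) / (0.138 + 0.117 + 0.2) ≈ 2.63736, so M₂ = 2.63736 × 7.23 ≈ 19.0681 billion.
ΔM = M₂ − M₁ = 19.0681 − 26.3713 = -7.3032 billion.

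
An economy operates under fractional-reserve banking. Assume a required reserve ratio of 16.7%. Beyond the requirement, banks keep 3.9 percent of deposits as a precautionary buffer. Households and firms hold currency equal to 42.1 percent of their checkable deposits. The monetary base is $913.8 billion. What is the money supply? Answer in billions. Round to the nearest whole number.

$2071 billion

The money multiplier is m = (1 + c) / (rr + e + c) = (1 + 0.421) / (0.167 + 0.039 + 0.421) ≈ 2.2663.
So M = m × MB = 2.2663 × 913.8 ≈ 2070.9449 billion.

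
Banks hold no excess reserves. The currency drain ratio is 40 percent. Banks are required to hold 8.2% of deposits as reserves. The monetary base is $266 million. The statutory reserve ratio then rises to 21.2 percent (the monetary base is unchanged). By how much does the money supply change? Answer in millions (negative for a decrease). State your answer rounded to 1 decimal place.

Initially m₁ = (1 + 0.4) / (0.082 + 0.4) ≈ 2.90456, so M₁ = 2.90456 × 266 ≈ 772.613 million.
After the change m₂ = (1 + 0.4) / (0.212 + 0.4) ≈ 2.28758, so M₂ = 2.28758 × 266 ≈ 608.4963 million.
ΔM = M₂ − M₁ = 608.4963 − 772.613 = -164.1167 million.

-164.1 million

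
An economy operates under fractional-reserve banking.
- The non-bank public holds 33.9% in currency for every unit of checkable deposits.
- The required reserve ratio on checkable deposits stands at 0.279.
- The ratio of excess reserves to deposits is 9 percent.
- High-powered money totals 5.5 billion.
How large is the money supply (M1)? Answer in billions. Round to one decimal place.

The money multiplier is m = (1 + c) / (rr + e + c) = (1 + 0.339) / (0.279 + 0.09 + 0.339) ≈ 1.8912.
So M = m × MB = 1.8912 × 5.5 = 10.4016 billion.

10.4 billion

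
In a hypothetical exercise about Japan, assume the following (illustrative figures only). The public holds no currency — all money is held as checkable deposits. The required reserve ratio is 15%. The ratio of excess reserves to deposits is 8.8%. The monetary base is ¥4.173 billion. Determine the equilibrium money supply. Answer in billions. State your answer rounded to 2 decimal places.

¥17.53 billion

The money multiplier is m = 1 / (rr + e) = 1 / (0.15 + 0.088) ≈ 4.2017.
So M = m × MB = 4.2017 × 4.173 ≈ 17.5337 billion.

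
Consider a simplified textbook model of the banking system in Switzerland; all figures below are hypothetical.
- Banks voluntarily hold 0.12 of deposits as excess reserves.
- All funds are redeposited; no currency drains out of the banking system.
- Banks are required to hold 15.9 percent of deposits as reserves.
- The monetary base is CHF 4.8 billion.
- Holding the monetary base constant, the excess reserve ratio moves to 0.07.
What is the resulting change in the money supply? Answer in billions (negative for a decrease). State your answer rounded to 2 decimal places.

Initially m₁ = 1 / (0.159 + 0.12) ≈ 3.5842, so M₁ = 3.5842 × 4.8 ≈ 17.2042 billion.
After the change m₂ = 1 / (0.159 + 0.07) ≈ 4.3668, so M₂ = 4.3668 × 4.8 ≈ 20.9606 billion.
ΔM = M₂ − M₁ = 20.9606 − 17.2042 = 3.7564 billion.

CHF 3.76 billion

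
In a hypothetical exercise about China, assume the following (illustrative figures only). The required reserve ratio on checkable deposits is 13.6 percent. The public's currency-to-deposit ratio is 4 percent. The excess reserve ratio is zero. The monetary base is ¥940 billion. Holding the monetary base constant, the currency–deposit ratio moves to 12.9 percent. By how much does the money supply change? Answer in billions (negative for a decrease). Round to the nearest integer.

Initially m₁ = (1 + 0.04) / (0.136 + 0.04) ≈ 5.9091, so M₁ = 5.9091 × 940 = 5554.554 billion.
After the change m₂ = (1 + 0.129) / (0.136 + 0.129) ≈ 4.2604, so M₂ = 4.2604 × 940 = 4004.776 billion.
ΔM = M₂ − M₁ = 4004.776 − 5554.554 = -1549.778 billion.

-1550 billion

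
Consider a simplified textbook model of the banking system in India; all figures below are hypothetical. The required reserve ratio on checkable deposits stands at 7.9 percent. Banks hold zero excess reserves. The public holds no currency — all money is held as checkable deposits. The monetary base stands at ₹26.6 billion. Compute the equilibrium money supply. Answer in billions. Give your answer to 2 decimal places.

With no currency drain or excess reserves, the money multiplier is m = 1/rr = 1/0.079 ≈ 12.65823.
Money supply M = m × MB = 12.65823 × 26.6 ≈ 336.7089 billion.

₹336.71 billion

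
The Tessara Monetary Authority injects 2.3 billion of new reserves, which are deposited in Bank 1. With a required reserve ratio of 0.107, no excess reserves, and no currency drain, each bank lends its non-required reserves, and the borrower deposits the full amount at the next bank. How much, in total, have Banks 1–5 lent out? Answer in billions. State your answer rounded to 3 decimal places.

8.295 billion

Bank i lends (1 − rr)^i of the original deposit: Bank 1 lends 2.3·0.8930 = 2.0539, Bank 2 lends 2.3·0.8930² ≈ 1.8341, and so on.
Summing a geometric series: total = 2.3·[0.8930·(1 − 0.8930^5) / (1 − 0.8930)] ≈ 8.2947 billion.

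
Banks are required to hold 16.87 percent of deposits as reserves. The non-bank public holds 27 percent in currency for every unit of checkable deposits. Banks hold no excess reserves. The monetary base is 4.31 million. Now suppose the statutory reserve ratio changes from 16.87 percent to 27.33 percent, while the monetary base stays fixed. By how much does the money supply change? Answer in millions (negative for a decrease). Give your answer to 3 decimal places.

Initially m₁ = (1 + 0.27) / (0.1687 + 0.27) ≈ 2.89492, so M₁ = 2.89492 × 4.31 ≈ 12.4771 million.
After the change m₂ = (1 + 0.27) / (0.2733 + 0.27) ≈ 2.33757, so M₂ = 2.33757 × 4.31 ≈ 10.0749 million.
ΔM = M₂ − M₁ = 10.0749 − 12.4771 = -2.4022 million.

-2.402 million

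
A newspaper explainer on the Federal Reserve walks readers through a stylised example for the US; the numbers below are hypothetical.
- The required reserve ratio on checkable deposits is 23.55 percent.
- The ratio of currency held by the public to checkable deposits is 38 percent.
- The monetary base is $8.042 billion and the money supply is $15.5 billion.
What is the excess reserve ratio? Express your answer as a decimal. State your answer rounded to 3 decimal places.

0.100

Using m = M/MB = 15.5/8.042 ≈ 1.927381. Since m = (1 + c)/(c + rr + e), the denominator satisfies c + rr + e = (1 + c)/m = (1 + 0.38) / 1.927381 ≈ 0.715998.
With c = 0.38 and rr = 0.2355, the excess reserve ratio is 0.715998 − 0.38 − 0.2355 = 0.100498.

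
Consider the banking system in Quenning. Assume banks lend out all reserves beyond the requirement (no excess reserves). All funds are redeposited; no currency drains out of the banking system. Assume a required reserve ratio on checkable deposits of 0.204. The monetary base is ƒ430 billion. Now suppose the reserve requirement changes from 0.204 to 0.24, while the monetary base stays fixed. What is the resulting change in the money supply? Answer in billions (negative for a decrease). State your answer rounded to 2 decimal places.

Initially m₁ = 1 / (0.204) ≈ 4.901961, so M₁ = 4.901961 × 430 ≈ 2107.8432 billion.
After the change m₂ = 1 / (0.24) ≈ 4.166667, so M₂ = 4.166667 × 430 ≈ 1791.6668 billion.
ΔM = M₂ − M₁ = 1791.6668 − 2107.8432 = -316.1764 billion.

-316.18 billion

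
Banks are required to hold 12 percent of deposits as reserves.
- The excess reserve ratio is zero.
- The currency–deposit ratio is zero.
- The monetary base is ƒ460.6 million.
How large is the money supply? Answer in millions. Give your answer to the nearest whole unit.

ƒ3838 million

With no currency drain or excess reserves, the money multiplier is m = 1/rr = 1/0.12 ≈ 8.3333.
Money supply M = m × MB = 8.3333 × 460.6 ≈ 3838.318 million.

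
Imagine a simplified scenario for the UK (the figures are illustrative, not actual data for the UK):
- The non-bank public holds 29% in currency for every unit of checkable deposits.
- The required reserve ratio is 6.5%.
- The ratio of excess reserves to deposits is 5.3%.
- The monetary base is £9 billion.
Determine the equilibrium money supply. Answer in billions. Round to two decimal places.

£28.46 billion

The money multiplier is m = (1 + c) / (rr + e + c) = (1 + 0.29) / (0.065 + 0.053 + 0.29) ≈ 3.1618.
So M = m × MB = 3.1618 × 9 = 28.4562 billion.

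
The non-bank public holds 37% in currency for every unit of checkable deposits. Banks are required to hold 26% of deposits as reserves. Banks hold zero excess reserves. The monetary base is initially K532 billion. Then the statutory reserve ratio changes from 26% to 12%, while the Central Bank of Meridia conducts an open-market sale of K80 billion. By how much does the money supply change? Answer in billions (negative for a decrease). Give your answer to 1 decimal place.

Before: m₁ = (1 + 0.37) / (0.26 + 0.37) ≈ 2.17460, MB₁ = 532, so M₁ = 2.17460 × 532 = 1156.8872 billion.
After: m₂ = (1 + 0.37) / (0.12 + 0.37) ≈ 2.79592, MB₂ = 532 − 80 = 452, so M₂ = 2.79592 × 452 ≈ 1263.7558 billion.
ΔM = M₂ − M₁ = 1263.7558 − 1156.8872 = 106.8686 billion.

K106.9 billion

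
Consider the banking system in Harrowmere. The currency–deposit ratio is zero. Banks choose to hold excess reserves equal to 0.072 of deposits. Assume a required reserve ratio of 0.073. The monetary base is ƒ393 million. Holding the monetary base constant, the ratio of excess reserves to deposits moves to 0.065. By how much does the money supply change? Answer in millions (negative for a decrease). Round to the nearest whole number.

ƒ137 million

Initially m₁ = 1 / (0.073 + 0.072) ≈ 6.8966, so M₁ = 6.8966 × 393 = 2710.3638 million.
After the change m₂ = 1 / (0.073 + 0.065) ≈ 7.2464, so M₂ = 7.2464 × 393 = 2847.8352 million.
ΔM = M₂ − M₁ = 2847.8352 − 2710.3638 = 137.4714 million.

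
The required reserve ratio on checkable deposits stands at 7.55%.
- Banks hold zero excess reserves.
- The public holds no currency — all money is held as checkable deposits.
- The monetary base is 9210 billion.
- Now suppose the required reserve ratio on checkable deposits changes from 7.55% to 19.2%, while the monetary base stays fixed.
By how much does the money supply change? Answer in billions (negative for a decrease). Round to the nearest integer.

-74018 billion

Initially m₁ = 1 / (0.0755) ≈ 13.24503, so M₁ = 13.24503 × 9210 = 121986.7263 billion.
After the change m₂ = 1 / (0.192) ≈ 5.20833, so M₂ = 5.20833 × 9210 = 47968.7193 billion.
ΔM = M₂ − M₁ = 47968.7193 − 121986.7263 = -74018.007 billion.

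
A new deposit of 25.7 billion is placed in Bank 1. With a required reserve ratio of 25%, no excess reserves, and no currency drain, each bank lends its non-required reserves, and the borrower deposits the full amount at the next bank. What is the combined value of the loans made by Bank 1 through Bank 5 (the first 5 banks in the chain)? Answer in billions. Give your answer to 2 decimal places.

Bank i lends (1 − rr)^i of the original deposit: Bank 1 lends 25.7·0.7500 = 19.2750, Bank 2 lends 25.7·0.7500² ≈ 14.4562, and so on.
Summing a geometric series: total = 25.7·[0.7500·(1 − 0.7500^5) / (1 − 0.7500)] ≈ 58.8038 billion.

58.80 billion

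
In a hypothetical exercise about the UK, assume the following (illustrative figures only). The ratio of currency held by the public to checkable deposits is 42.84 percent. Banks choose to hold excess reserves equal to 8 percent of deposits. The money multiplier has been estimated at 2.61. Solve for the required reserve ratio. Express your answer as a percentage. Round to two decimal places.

Using m = 2.61. Since m = (1 + c)/(c + rr + e), the denominator satisfies c + rr + e = (1 + c)/m = (1 + 0.4284) / 2.61 ≈ 0.547280.
With c = 0.4284 and e = 0.08, the required reserve ratio is 0.547280 − 0.4284 − 0.08 = 0.03888.

3.89%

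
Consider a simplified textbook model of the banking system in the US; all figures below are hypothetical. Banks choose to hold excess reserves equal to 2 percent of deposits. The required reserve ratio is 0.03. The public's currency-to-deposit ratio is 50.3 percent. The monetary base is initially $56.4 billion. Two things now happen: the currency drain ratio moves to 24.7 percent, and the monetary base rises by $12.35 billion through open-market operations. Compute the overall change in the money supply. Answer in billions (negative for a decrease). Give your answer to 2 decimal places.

$135.37 billion

Before: m₁ = (1 + 0.503) / (0.03 + 0.02 + 0.503) ≈ 2.71790, MB₁ = 56.4, so M₁ = 2.71790 × 56.4 ≈ 153.2896 billion.
After: m₂ = (1 + 0.247) / (0.03 + 0.02 + 0.247) ≈ 4.19865, MB₂ = 56.4 + 12.35 = 68.75, so M₂ = 4.19865 × 68.75 ≈ 288.6572 billion.
ΔM = M₂ − M₁ = 288.6572 − 153.2896 = 135.3676 billion.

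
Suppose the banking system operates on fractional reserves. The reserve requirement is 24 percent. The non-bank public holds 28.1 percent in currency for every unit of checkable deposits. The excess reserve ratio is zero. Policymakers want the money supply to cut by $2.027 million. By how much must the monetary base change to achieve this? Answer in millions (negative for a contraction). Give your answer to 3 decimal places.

The money multiplier is m = (1 + c) / (rr + c) = (1 + 0.281) / (0.24 + 0.281) ≈ 2.45873.
ΔMB = ΔM / m = (−2.027) / 2.45873 ≈ -0.8244 million.

-0.824 million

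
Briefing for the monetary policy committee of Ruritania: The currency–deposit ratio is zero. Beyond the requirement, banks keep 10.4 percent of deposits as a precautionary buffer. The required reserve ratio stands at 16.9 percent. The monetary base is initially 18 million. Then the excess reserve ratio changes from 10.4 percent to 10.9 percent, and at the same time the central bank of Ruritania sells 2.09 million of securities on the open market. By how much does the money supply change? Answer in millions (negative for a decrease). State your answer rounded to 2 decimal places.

-8.70 million

Before: m₁ = 1 / (0.169 + 0.104) ≈ 3.66300, MB₁ = 18, so M₁ = 3.66300 × 18 = 65.934 million.
After: m₂ = 1 / (0.169 + 0.109) ≈ 3.59712, MB₂ = 18 − 2.09 = 15.91, so M₂ = 3.59712 × 15.91 ≈ 57.2302 million.
ΔM = M₂ − M₁ = 57.2302 − 65.934 = -8.7038 million.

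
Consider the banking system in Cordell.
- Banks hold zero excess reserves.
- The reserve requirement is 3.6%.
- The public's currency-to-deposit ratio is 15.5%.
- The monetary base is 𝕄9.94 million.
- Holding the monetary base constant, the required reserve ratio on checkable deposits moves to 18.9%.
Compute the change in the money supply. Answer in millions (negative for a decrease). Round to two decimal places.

Initially m₁ = (1 + 0.155) / (0.036 + 0.155) ≈ 6.0471, so M₁ = 6.0471 × 9.94 ≈ 60.1082 million.
After the change m₂ = (1 + 0.155) / (0.189 + 0.155) ≈ 3.3576, so M₂ = 3.3576 × 9.94 ≈ 33.3745 million.
ΔM = M₂ − M₁ = 33.3745 − 60.1082 = -26.7337 million.

-26.73 million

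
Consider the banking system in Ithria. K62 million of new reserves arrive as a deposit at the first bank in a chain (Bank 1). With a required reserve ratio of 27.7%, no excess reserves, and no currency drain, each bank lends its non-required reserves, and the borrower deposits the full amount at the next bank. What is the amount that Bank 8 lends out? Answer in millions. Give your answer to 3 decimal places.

K4.629 million

Each bank lends a fraction (1 − rr) = 0.7230 of the deposit it receives, so Bank 8 receives 62·0.7230^7 and lends 62·0.7230^8 ≈ 4.6291 million.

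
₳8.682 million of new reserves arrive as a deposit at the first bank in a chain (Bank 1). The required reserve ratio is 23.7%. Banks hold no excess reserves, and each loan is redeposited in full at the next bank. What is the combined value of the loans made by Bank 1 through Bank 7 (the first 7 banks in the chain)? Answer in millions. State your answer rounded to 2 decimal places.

₳23.74 million

Bank i lends (1 − rr)^i of the original deposit: Bank 1 lends 8.682·0.7630 ≈ 6.6244, Bank 2 lends 8.682·0.7630² ≈ 5.0544, and so on.
Summing a geometric series: total = 8.682·[0.7630·(1 − 0.7630^7) / (1 − 0.7630)] ≈ 23.7430 million.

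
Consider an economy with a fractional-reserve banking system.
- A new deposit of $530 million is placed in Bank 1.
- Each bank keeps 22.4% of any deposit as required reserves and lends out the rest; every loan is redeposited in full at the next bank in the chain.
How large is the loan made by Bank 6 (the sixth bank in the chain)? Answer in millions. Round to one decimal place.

$115.7 million

Each bank lends a fraction (1 − rr) = 0.7760 of the deposit it receives, so Bank 6 receives 530·0.7760^5 and lends 530·0.7760^6 ≈ 115.7301 million.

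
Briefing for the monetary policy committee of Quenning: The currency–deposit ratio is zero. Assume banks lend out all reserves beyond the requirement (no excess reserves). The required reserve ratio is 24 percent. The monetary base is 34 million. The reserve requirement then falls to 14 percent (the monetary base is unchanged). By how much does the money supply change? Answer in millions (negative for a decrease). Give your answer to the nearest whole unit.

Initially m₁ = 1 / (0.24) ≈ 4.1667, so M₁ = 4.1667 × 34 = 141.6678 million.
After the change m₂ = 1 / (0.14) ≈ 7.1429, so M₂ = 7.1429 × 34 = 242.8586 million.
ΔM = M₂ − M₁ = 242.8586 − 141.6678 = 101.1908 million.

101 million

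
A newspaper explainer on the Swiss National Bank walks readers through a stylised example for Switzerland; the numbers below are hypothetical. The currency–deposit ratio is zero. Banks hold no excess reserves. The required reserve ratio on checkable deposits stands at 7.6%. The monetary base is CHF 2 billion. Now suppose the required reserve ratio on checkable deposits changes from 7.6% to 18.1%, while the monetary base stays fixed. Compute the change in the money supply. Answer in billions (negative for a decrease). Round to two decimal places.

-15.27 billion

Initially m₁ = 1 / (0.076) ≈ 13.1579, so M₁ = 13.1579 × 2 = 26.3158 billion.
After the change m₂ = 1 / (0.181) ≈ 5.5249, so M₂ = 5.5249 × 2 = 11.0498 billion.
ΔM = M₂ − M₁ = 11.0498 − 26.3158 = -15.266 billion.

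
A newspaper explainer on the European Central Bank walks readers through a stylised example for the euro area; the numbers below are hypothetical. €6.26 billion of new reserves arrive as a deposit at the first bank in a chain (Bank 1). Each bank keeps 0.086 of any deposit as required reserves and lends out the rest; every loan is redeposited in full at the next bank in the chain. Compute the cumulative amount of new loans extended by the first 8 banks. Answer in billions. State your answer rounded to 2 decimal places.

Bank i lends (1 − rr)^i of the original deposit: Bank 1 lends 6.26·0.9140 ≈ 5.7216, Bank 2 lends 6.26·0.9140² ≈ 5.2296, and so on.
Summing a geometric series: total = 6.26·[0.9140·(1 − 0.9140^8) / (1 − 0.9140)] ≈ 34.1272 billion.

€34.13 billion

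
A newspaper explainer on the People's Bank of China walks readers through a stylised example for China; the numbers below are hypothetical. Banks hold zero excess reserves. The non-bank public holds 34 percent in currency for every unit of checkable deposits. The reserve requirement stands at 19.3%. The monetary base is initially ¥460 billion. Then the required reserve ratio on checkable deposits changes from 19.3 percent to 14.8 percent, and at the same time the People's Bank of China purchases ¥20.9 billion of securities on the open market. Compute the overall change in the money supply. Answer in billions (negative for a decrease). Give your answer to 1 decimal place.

¥164.0 billion

Before: m₁ = (1 + 0.34) / (0.193 + 0.34) ≈ 2.51407, MB₁ = 460, so M₁ = 2.51407 × 460 = 1156.4722 billion.
After: m₂ = (1 + 0.34) / (0.148 + 0.34) ≈ 2.74590, MB₂ = 460 + 20.9 = 480.9, so M₂ = 2.74590 × 480.9 ≈ 1320.5033 billion.
ΔM = M₂ − M₁ = 1320.5033 − 1156.4722 = 164.0311 billion.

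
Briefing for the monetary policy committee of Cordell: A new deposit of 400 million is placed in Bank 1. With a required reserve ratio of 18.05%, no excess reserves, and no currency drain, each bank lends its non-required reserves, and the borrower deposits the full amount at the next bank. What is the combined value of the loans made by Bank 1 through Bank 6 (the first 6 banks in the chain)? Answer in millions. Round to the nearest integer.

1266 million

Bank i lends (1 − rr)^i of the original deposit: Bank 1 lends 400·0.8195 = 327.8000, Bank 2 lends 400·0.8195² = 268.6321, and so on.
Summing a geometric series: total = 400·[0.8195·(1 − 0.8195^6) / (1 − 0.8195)] ≈ 1265.9869 million.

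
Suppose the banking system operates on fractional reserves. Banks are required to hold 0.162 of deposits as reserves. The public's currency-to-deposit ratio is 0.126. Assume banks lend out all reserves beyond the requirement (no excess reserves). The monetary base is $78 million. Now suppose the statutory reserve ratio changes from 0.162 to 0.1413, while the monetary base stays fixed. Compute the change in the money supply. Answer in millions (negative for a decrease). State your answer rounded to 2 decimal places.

Initially m₁ = (1 + 0.126) / (0.162 + 0.126) ≈ 3.90972, so M₁ = 3.90972 × 78 ≈ 304.9582 million.
After the change m₂ = (1 + 0.126) / (0.1413 + 0.126) ≈ 4.21250, so M₂ = 4.21250 × 78 = 328.575 million.
ΔM = M₂ − M₁ = 328.575 − 304.9582 = 23.6168 million.

$23.62 million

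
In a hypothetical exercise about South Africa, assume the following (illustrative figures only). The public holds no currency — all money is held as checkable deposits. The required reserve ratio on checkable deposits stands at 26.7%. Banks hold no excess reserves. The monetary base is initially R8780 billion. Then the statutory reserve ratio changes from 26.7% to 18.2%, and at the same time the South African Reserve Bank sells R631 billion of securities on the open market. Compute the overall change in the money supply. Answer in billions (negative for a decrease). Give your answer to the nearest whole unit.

Before: m₁ = 1 / (0.267) ≈ 3.74532, MB₁ = 8780, so M₁ = 3.74532 × 8780 = 32883.9096 billion.
After: m₂ = 1 / (0.182) ≈ 5.49451, MB₂ = 8780 − 631 = 8149, so M₂ = 5.49451 × 8149 ≈ 44774.762 billion.
ΔM = M₂ − M₁ = 44774.762 − 32883.9096 = 11890.8524 billion.

R11891 billion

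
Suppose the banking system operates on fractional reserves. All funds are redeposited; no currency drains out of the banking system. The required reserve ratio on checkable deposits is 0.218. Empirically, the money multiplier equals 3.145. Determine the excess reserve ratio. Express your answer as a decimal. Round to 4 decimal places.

0.1000

Using m = 3.145. Since m = (1 + c)/(c + rr + e), the denominator satisfies c + rr + e = (1 + c)/m = (1 + 0) / 3.145 ≈ 0.317965.
With c = 0 and rr = 0.218, the excess reserve ratio is 0.317965 − 0 − 0.218 = 0.099965.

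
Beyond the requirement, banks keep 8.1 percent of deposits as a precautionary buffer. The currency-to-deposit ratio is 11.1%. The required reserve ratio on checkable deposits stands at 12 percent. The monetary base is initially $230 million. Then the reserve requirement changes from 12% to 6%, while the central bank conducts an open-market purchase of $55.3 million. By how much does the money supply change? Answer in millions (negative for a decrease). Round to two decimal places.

$438.80 million

Before: m₁ = (1 + 0.111) / (0.12 + 0.081 + 0.111) ≈ 3.560897, MB₁ = 230, so M₁ = 3.560897 × 230 ≈ 819.0063 million.
After: m₂ = (1 + 0.111) / (0.06 + 0.081 + 0.111) ≈ 4.408730, MB₂ = 230 + 55.3 = 285.3, so M₂ = 4.408730 × 285.3 ≈ 1257.8107 million.
ΔM = M₂ − M₁ = 1257.8107 − 819.0063 = 438.8044 million.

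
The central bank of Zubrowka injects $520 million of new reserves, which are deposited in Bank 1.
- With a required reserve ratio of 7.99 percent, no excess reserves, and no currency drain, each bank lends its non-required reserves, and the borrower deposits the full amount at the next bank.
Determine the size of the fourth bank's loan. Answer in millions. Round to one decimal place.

Each bank lends a fraction (1 − rr) = 0.9201 of the deposit it receives, so Bank 4 receives 520·0.9201^3 and lends 520·0.9201^4 ≈ 372.6863 million.

$372.7 million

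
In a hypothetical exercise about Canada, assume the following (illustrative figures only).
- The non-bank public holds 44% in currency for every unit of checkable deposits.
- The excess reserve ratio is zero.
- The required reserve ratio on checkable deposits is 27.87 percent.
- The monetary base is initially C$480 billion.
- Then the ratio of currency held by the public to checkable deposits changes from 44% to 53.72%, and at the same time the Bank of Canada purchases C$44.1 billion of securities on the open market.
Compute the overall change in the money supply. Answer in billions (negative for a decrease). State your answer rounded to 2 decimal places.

Before: m₁ = (1 + 0.44) / (0.2787 + 0.44) ≈ 2.003618, MB₁ = 480, so M₁ = 2.003618 × 480 ≈ 961.7366 billion.
After: m₂ = (1 + 0.5372) / (0.2787 + 0.5372) ≈ 1.884054, MB₂ = 480 + 44.1 = 524.1, so M₂ = 1.884054 × 524.1 ≈ 987.4327 billion.
ΔM = M₂ − M₁ = 987.4327 − 961.7366 = 25.6961 billion.

C$25.70 billion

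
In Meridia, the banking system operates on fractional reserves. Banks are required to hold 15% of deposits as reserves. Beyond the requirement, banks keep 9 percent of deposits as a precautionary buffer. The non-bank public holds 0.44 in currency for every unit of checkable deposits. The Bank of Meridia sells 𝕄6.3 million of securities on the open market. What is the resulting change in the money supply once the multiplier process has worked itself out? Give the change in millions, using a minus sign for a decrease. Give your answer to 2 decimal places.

-13.34 million

The money multiplier is m = (1 + c) / (rr + e + c) = (1 + 0.44) / (0.15 + 0.09 + 0.44) ≈ 2.1176.
The sale removes 6.3 million of base, so ΔM = m × ΔMB = 2.1176 × (−6.3) ≈ -13.3409 million.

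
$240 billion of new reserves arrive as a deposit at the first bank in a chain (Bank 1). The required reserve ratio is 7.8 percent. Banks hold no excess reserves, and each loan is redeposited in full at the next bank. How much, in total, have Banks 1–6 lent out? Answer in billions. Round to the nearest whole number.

Bank i lends (1 − rr)^i of the original deposit: Bank 1 lends 240·0.9220 = 221.2800, Bank 2 lends 240·0.9220² ≈ 204.0202, and so on.
Summing a geometric series: total = 240·[0.9220·(1 − 0.9220^6) / (1 − 0.9220)] ≈ 1094.1811 billion.

$1094 billion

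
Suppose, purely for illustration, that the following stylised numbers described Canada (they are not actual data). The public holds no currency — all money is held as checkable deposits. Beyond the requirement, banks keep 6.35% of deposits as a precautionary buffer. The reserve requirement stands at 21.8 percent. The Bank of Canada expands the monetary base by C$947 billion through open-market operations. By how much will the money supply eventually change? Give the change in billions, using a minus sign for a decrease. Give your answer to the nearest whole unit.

C$3364 billion

The money multiplier is m = 1 / (rr + e) = 1 / (0.218 + 0.0635) ≈ 3.5524.
The purchase adds 947 billion of base, so ΔM = m × ΔMB = 3.5524 × (+947) = 3364.1228 billion.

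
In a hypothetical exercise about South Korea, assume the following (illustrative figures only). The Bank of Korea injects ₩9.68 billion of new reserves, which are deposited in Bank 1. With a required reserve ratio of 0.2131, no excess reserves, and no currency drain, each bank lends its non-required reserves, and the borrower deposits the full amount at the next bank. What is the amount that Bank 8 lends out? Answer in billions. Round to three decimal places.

Each bank lends a fraction (1 − rr) = 0.7869 of the deposit it receives, so Bank 8 receives 9.68·0.7869^7 and lends 9.68·0.7869^8 ≈ 1.4231 billion.

₩1.423 billion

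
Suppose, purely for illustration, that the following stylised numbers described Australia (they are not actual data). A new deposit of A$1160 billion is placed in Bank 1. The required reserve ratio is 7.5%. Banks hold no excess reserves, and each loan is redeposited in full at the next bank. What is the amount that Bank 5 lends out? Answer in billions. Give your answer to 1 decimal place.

Each bank lends a fraction (1 − rr) = 0.9250 of the deposit it receives, so Bank 5 receives 1160·0.9250^4 and lends 1160·0.9250^5 ≈ 785.5370 billion.

A$785.5 billion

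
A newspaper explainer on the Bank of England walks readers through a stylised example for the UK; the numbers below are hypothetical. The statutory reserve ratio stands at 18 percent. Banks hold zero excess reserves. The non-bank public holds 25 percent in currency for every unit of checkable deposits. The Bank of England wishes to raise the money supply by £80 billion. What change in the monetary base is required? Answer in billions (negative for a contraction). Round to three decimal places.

£27.520 billion

The money multiplier is m = (1 + c) / (rr + c) = (1 + 0.25) / (0.18 + 0.25) ≈ 2.906977.
ΔMB = ΔM / m = (+80) / 2.906977 ≈ 27.52 billion.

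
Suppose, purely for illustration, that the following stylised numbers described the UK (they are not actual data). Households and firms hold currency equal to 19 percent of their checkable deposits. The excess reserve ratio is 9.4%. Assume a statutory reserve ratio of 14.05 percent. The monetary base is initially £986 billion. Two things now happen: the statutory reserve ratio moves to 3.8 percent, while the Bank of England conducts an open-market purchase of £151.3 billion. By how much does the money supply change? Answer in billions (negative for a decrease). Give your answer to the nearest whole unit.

£1439 billion

Before: m₁ = (1 + 0.19) / (0.1405 + 0.094 + 0.19) ≈ 2.80330, MB₁ = 986, so M₁ = 2.80330 × 986 = 2764.0538 billion.
After: m₂ = (1 + 0.19) / (0.038 + 0.094 + 0.19) ≈ 3.69565, MB₂ = 986 + 151.3 = 1137.3, so M₂ = 3.69565 × 1137.3 ≈ 4203.0627 billion.
ΔM = M₂ − M₁ = 4203.0627 − 2764.0538 = 1439.0089 billion.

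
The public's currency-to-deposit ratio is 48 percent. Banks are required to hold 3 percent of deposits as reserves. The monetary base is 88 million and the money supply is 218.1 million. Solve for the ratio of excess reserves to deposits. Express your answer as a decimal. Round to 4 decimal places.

0.0872

Using m = M/MB = 218.1/88 ≈ 2.478409. Since m = (1 + c)/(c + rr + e), the denominator satisfies c + rr + e = (1 + c)/m = (1 + 0.48) / 2.478409 ≈ 0.597157.
With c = 0.48 and rr = 0.03, the ratio of excess reserves to deposits is 0.597157 − 0.48 − 0.03 = 0.087157.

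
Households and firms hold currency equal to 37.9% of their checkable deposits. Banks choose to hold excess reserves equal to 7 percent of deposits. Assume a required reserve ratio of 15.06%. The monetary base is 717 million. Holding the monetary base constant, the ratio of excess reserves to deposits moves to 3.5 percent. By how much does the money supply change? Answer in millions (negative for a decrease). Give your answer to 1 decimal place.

102.2 million

Initially m₁ = (1 + 0.379) / (0.1506 + 0.07 + 0.379) ≈ 2.29987, so M₁ = 2.29987 × 717 ≈ 1649.0068 million.
After the change m₂ = (1 + 0.379) / (0.1506 + 0.035 + 0.379) ≈ 2.44244, so M₂ = 2.44244 × 717 ≈ 1751.2295 million.
ΔM = M₂ − M₁ = 1751.2295 − 1649.0068 = 102.2227 million.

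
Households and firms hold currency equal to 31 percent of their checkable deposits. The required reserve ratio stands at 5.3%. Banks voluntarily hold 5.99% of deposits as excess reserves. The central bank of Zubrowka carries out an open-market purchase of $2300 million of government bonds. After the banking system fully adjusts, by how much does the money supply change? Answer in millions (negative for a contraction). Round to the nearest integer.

$7125 million

The money multiplier is m = (1 + c) / (rr + e + c) = (1 + 0.31) / (0.053 + 0.0599 + 0.31) ≈ 3.09766.
The purchase adds 2300 million of base, so ΔM = m × ΔMB = 3.09766 × (+2300) = 7124.618 million.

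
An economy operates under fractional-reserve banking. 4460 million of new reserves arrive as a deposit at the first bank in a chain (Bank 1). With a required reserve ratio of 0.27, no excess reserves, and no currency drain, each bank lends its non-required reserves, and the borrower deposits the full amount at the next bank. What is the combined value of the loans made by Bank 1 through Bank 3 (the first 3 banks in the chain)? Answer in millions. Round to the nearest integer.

7368 million

Bank i lends (1 − rr)^i of the original deposit: Bank 1 lends 4460·0.7300 = 3255.8000, Bank 2 lends 4460·0.7300² = 2376.7340, and so on.
Summing a geometric series: total = 4460·[0.7300·(1 − 0.7300^3) / (1 − 0.7300)] ≈ 7367.5498 million.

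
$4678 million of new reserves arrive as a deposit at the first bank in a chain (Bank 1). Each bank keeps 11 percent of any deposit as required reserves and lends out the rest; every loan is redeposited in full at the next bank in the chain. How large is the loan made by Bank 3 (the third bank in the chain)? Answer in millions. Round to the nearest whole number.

$3298 million

Each bank lends a fraction (1 − rr) = 0.8900 of the deposit it receives, so Bank 3 receives 4678·0.8900^2 and lends 4678·0.8900^3 ≈ 3297.8450 million.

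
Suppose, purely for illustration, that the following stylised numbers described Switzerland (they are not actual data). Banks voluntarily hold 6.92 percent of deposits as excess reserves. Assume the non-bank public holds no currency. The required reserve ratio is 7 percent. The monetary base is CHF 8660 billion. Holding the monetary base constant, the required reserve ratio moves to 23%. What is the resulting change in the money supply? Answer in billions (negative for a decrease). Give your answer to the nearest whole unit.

-33269 billion

Initially m₁ = 1 / (0.07 + 0.0692) ≈ 7.18391, so M₁ = 7.18391 × 8660 = 62212.6606 billion.
After the change m₂ = 1 / (0.23 + 0.0692) ≈ 3.34225, so M₂ = 3.34225 × 8660 = 28943.885 billion.
ΔM = M₂ − M₁ = 28943.885 − 62212.6606 = -33268.7756 billion.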